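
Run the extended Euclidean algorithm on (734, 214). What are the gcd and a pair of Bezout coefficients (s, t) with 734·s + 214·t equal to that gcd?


Euclidean algorithm on (734, 214) — divide until remainder is 0:
  734 = 3 · 214 + 92
  214 = 2 · 92 + 30
  92 = 3 · 30 + 2
  30 = 15 · 2 + 0
gcd(734, 214) = 2.
Track Bezout coefficients alongside the remainders: start with r₀ = 734 = a·1 + b·0 (s = 1, t = 0) and r₁ = 214 = a·0 + b·1 (s = 0, t = 1); each new remainder r_{k+1} = r_{k-1} − q_k·r_k inherits s_{k+1} = s_{k-1} − q_k·s_k, t_{k+1} = t_{k-1} − q_k·t_k, so r_k = a·s_k + b·t_k at every step:
  q = 3: r = 92, s = 1 − 3·0 = 1, t = 0 − 3·1 = -3  (check: 734·1 + 214·(-3) = 92)
  q = 2: r = 30, s = 0 − 2·1 = -2, t = 1 − 2·(-3) = 7  (check: 734·(-2) + 214·7 = 30)
  q = 3: r = 2, s = 1 − 3·(-2) = 7, t = -3 − 3·7 = -24  (check: 734·7 + 214·(-24) = 2)
The row with r = 2 (the gcd) gives the Bezout coefficients s = 7, t = -24.
Result: 734 · (7) + 214 · (-24) = 2.

gcd(734, 214) = 2; s = 7, t = -24 (check: 734·7 + 214·(-24) = 2).


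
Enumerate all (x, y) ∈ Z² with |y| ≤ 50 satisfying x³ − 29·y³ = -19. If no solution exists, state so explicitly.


The equation is x³ - 29y³ = -19. For fixed y, x³ = 29·y³ − 19, so a solution requires the RHS to be a perfect cube.
Strategy: iterate y from -50 to 50, compute RHS = 29·y³ − 19, and check whether it is a (positive or negative) perfect cube.
Check small values of y:
  y = 0: RHS = -19 is not a perfect cube.
  y = 1: RHS = 10 is not a perfect cube.
  y = -1: RHS = -48 is not a perfect cube.
  y = 2: RHS = 213 is not a perfect cube.
  y = -2: RHS = -251 is not a perfect cube.
  y = 3: RHS = 764 is not a perfect cube.
  y = -3: RHS = -802 is not a perfect cube.
Continuing the search up to |y| = 50 finds no solutions either.
No (x, y) in the scanned range satisfies the equation.

No integer solutions with |y| ≤ 50.


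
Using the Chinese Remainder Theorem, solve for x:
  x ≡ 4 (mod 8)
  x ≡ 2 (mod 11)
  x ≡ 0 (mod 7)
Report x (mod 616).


Moduli 8, 11, 7 are pairwise coprime; by CRT there is a unique solution modulo M = 8 · 11 · 7 = 616.
Solve pairwise, accumulating the modulus:
  Start with x ≡ 4 (mod 8).
  Combine with x ≡ 2 (mod 11): since gcd(8, 11) = 1, we get a unique residue mod 88.
    Write x = 4 + 8·t and substitute into x ≡ 2 (mod 11): 8·t ≡ 2 − 4 = -2 (mod 11).
    Reduce coefficients mod 11: 8·t ≡ 9 (mod 11).
    The inverse of 8 mod 11 is 7 (since 8·7 = 56 = 5·11 + 1), so t ≡ 7·9 = 63 ≡ 8 (mod 11).
    Then x = 4 + 8·8 = 68, valid modulo lcm(8, 11) = 88: x ≡ 68 (mod 88).
  Combine with x ≡ 0 (mod 7): since gcd(88, 7) = 1, we get a unique residue mod 616.
    Write x = 68 + 88·t and substitute into x ≡ 0 (mod 7): 88·t ≡ 0 − 68 = -68 (mod 7).
    Reduce coefficients mod 7: 4·t ≡ 2 (mod 7).
    The inverse of 4 mod 7 is 2 (since 4·2 = 8 = 1·7 + 1), so t ≡ 2·2 = 4 ≡ 4 (mod 7).
    Then x = 68 + 88·4 = 420, valid modulo lcm(88, 7) = 616: x ≡ 420 (mod 616).
Verify: 420 mod 8 = 4 ✓, 420 mod 11 = 2 ✓, 420 mod 7 = 0 ✓.

x ≡ 420 (mod 616).


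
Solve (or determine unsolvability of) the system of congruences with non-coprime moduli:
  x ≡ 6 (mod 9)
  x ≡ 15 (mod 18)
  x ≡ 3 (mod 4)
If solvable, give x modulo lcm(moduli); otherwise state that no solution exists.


Moduli 9, 18, 4 are not pairwise coprime, so CRT works modulo lcm(m_i) when all pairwise compatibility conditions hold.
Pairwise compatibility: gcd(m_i, m_j) must divide a_i - a_j for every pair.
Merge one congruence at a time:
  Start: x ≡ 6 (mod 9).
  Combine with x ≡ 15 (mod 18): gcd(9, 18) = 9; 15 - 6 = 9, which IS divisible by 9, so compatible.
    Write x = 6 + 9·t and substitute into x ≡ 15 (mod 18): 9·t ≡ 15 − 6 = 9 (mod 18).
    Divide the congruence (and modulus) by g = 9: 1·t ≡ 1 (mod 2).
    So t ≡ 1 (mod 2).
    Then x = 6 + 9·1 = 15, valid modulo lcm(9, 18) = 18: x ≡ 15 (mod 18).
  Combine with x ≡ 3 (mod 4): gcd(18, 4) = 2; 3 - 15 = -12, which IS divisible by 2, so compatible.
    Write x = 15 + 18·t and substitute into x ≡ 3 (mod 4): 18·t ≡ 3 − 15 = -12 (mod 4).
    Divide the congruence (and modulus) by g = 2: 9·t ≡ -6 (mod 2).
    Reduce coefficients mod 2: 1·t ≡ 0 (mod 2).
    So t ≡ 0 (mod 2).
    Then x = 15 + 18·0 = 15, valid modulo lcm(18, 4) = 36: x ≡ 15 (mod 36).
Verify: 15 mod 9 = 6, 15 mod 18 = 15, 15 mod 4 = 3.

x ≡ 15 (mod 36).


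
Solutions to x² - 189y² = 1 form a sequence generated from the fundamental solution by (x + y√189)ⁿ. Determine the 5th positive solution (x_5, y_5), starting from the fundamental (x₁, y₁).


Step 1: Find the fundamental solution (x₁, y₁) of x² - 189y² = 1.
  Expand √189 as a continued fraction. a₀ = ⌊√189⌋ = 13; iterate m_{k+1} = d_k·a_k − m_k, d_{k+1} = (189 − m_{k+1}²)/d_k, a_{k+1} = ⌊(a₀ + m_{k+1})/d_{k+1}⌋ (starting m₀ = 0, d₀ = 1), with convergents p_k = a_k·p_{k-1} + p_{k-2}, q_k = a_k·q_{k-1} + q_{k-2} (p₋₁ = 1, q₋₁ = 0):
  k = 0: a₀ = 13; p₀/q₀ = 13/1; p₀² − 189·q₀² = 169 − 189 = -20.
  k = 1: m = 13, d = 20, a = ⌊(13 + 13)/20⌋ = 1; p/q = (1·13 + 1)/(1·1 + 0) = 14/1; p² − 189·q² = 196 − 189 = 7.
  k = 2: m = 7, d = 7, a = ⌊(13 + 7)/7⌋ = 2; p/q = (2·14 + 13)/(2·1 + 1) = 41/3; p² − 189·q² = 1681 − 1701 = -20.
  k = 3: m = 7, d = 20, a = ⌊(13 + 7)/20⌋ = 1; p/q = (1·41 + 14)/(1·3 + 1) = 55/4; p² − 189·q² = 3025 − 3024 = 1.
  The first convergent with p² − 189·q² = 1 gives the fundamental solution (x₁, y₁) = (55, 4).
Step 2: Apply the recurrence (x_{n+1}, y_{n+1}) = (x₁x_n + 189y₁y_n, x₁y_n + y₁x_n) repeatedly.
  From (x_1, y_1) = (55, 4): x_2 = 55·55 + 189·4·4 = 6049; y_2 = 55·4 + 4·55 = 440.
  From (x_2, y_2) = (6049, 440): x_3 = 55·6049 + 189·4·440 = 665335; y_3 = 55·440 + 4·6049 = 48396.
  From (x_3, y_3) = (665335, 48396): x_4 = 55·665335 + 189·4·48396 = 73180801; y_4 = 55·48396 + 4·665335 = 5323120.
  From (x_4, y_4) = (73180801, 5323120): x_5 = 55·73180801 + 189·4·5323120 = 8049222775; y_5 = 55·5323120 + 4·73180801 = 585494804.
Step 3: Verify x_5² - 189·y_5² = 64789987281578700625 - 64789987281578700624 = 1 (should be 1). ✓

(x_1, y_1) = (55, 4); (x_5, y_5) = (8049222775, 585494804).


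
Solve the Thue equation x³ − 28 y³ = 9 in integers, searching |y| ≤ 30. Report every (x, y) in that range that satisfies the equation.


The equation is x³ - 28y³ = 9. For fixed y, x³ = 28·y³ + 9, so a solution requires the RHS to be a perfect cube.
Strategy: iterate y from -30 to 30, compute RHS = 28·y³ + 9, and check whether it is a (positive or negative) perfect cube.
Check small values of y:
  y = 0: RHS = 9 is not a perfect cube.
  y = 1: RHS = 37 is not a perfect cube.
  y = -1: RHS = -19 is not a perfect cube.
  y = 2: RHS = 233 is not a perfect cube.
  y = -2: RHS = -215 is not a perfect cube.
  y = 3: RHS = 765 is not a perfect cube.
  y = -3: RHS = -747 is not a perfect cube.
Continuing the search up to |y| = 30 finds no solutions either.
No (x, y) in the scanned range satisfies the equation.

No integer solutions with |y| ≤ 30.


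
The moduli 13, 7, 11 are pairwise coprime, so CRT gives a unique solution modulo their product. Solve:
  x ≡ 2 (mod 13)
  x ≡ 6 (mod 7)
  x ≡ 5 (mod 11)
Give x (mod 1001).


Moduli 13, 7, 11 are pairwise coprime; by CRT there is a unique solution modulo M = 13 · 7 · 11 = 1001.
Solve pairwise, accumulating the modulus:
  Start with x ≡ 2 (mod 13).
  Combine with x ≡ 6 (mod 7): since gcd(13, 7) = 1, we get a unique residue mod 91.
    Write x = 2 + 13·t and substitute into x ≡ 6 (mod 7): 13·t ≡ 6 − 2 = 4 (mod 7).
    Reduce coefficients mod 7: 6·t ≡ 4 (mod 7).
    The inverse of 6 mod 7 is 6 (since 6·6 = 36 = 5·7 + 1), so t ≡ 6·4 = 24 ≡ 3 (mod 7).
    Then x = 2 + 13·3 = 41, valid modulo lcm(13, 7) = 91: x ≡ 41 (mod 91).
  Combine with x ≡ 5 (mod 11): since gcd(91, 11) = 1, we get a unique residue mod 1001.
    Write x = 41 + 91·t and substitute into x ≡ 5 (mod 11): 91·t ≡ 5 − 41 = -36 (mod 11).
    Reduce coefficients mod 11: 3·t ≡ 8 (mod 11).
    The inverse of 3 mod 11 is 4 (since 3·4 = 12 = 1·11 + 1), so t ≡ 4·8 = 32 ≡ 10 (mod 11).
    Then x = 41 + 91·10 = 951, valid modulo lcm(91, 11) = 1001: x ≡ 951 (mod 1001).
Verify: 951 mod 13 = 2 ✓, 951 mod 7 = 6 ✓, 951 mod 11 = 5 ✓.

x ≡ 951 (mod 1001).


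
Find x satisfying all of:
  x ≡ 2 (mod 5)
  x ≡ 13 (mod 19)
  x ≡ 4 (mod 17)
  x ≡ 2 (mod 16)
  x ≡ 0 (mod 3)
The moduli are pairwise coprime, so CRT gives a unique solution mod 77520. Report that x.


Product of moduli M = 5 · 19 · 17 · 16 · 3 = 77520.
Merge one congruence at a time:
  Start: x ≡ 2 (mod 5).
  Combine with x ≡ 13 (mod 19); new modulus lcm = 95.
    Write x = 2 + 5·t and substitute into x ≡ 13 (mod 19): 5·t ≡ 13 − 2 = 11 (mod 19).
    The inverse of 5 mod 19 is 4 (since 5·4 = 20 = 1·19 + 1), so t ≡ 4·11 = 44 ≡ 6 (mod 19).
    Then x = 2 + 5·6 = 32, valid modulo lcm(5, 19) = 95: x ≡ 32 (mod 95).
  Combine with x ≡ 4 (mod 17); new modulus lcm = 1615.
    Write x = 32 + 95·t and substitute into x ≡ 4 (mod 17): 95·t ≡ 4 − 32 = -28 (mod 17).
    Reduce coefficients mod 17: 10·t ≡ 6 (mod 17).
    The inverse of 10 mod 17 is 12 (since 10·12 = 120 = 7·17 + 1), so t ≡ 12·6 = 72 ≡ 4 (mod 17).
    Then x = 32 + 95·4 = 412, valid modulo lcm(95, 17) = 1615: x ≡ 412 (mod 1615).
  Combine with x ≡ 2 (mod 16); new modulus lcm = 25840.
    Write x = 412 + 1615·t and substitute into x ≡ 2 (mod 16): 1615·t ≡ 2 − 412 = -410 (mod 16).
    Reduce coefficients mod 16: 15·t ≡ 6 (mod 16).
    The inverse of 15 mod 16 is 15 (since 15·15 = 225 = 14·16 + 1), so t ≡ 15·6 = 90 ≡ 10 (mod 16).
    Then x = 412 + 1615·10 = 16562, valid modulo lcm(1615, 16) = 25840: x ≡ 16562 (mod 25840).
  Combine with x ≡ 0 (mod 3); new modulus lcm = 77520.
    Write x = 16562 + 25840·t and substitute into x ≡ 0 (mod 3): 25840·t ≡ 0 − 16562 = -16562 (mod 3).
    Reduce coefficients mod 3: 1·t ≡ 1 (mod 3).
    So t ≡ 1 (mod 3).
    Then x = 16562 + 25840·1 = 42402, valid modulo lcm(25840, 3) = 77520: x ≡ 42402 (mod 77520).
Verify against each original: 42402 mod 5 = 2, 42402 mod 19 = 13, 42402 mod 17 = 4, 42402 mod 16 = 2, 42402 mod 3 = 0.

x ≡ 42402 (mod 77520).


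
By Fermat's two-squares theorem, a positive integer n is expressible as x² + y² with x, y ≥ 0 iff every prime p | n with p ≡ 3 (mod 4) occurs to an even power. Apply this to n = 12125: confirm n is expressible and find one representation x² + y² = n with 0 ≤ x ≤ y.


Step 1: Factor n = 12125 = 5^3 · 97.
Step 2: Check the mod-4 condition on each prime factor: 5 ≡ 1 (mod 4), exponent 3; 97 ≡ 1 (mod 4), exponent 1.
All primes ≡ 3 (mod 4) appear to even exponent (or don't appear), so by the two-squares theorem n IS expressible as a sum of two squares.
Step 3: Build a representation. Group n = k² · m with k = 5 and m = 5 · 97 = 485 (a product of primes ≡ 1 (mod 4)); a representation of m scales to one of n via (k·x)² + (k·y)² = k²(x² + y²). Each prime p ≡ 1 (mod 4) is itself a sum of two squares; find a² by testing p − a² for a perfect square:
  5: 5 − 1² = 4 = 2² ⇒ 5 = 1² + 2².
  97: 97 − 1² = 96, 97 − 2² = 93, 97 − 3² = 88, 97 − 4² = 81 = 9² ⇒ 97 = 4² + 9².
  Combine using the Brahmagupta–Fibonacci identity (a² + b²)(c² + d²) = (ac − bd)² + (ad + bc)² = (ac + bd)² + (ad − bc)²:
  5 · 97 = 485: from (1² + 2²)(4² + 9²), take (1·4 − 2·9, 1·9 + 2·4) = (4 − 18, 9 + 8) = (-14, 17); dropping signs (only squares matter) gives (14, 17); check 14² + 17² = 196 + 289 = 485 ✓.
  Scale by k = 5: (5·14, 5·17) = (70, 85).
Step 4: Order so x ≤ y and verify: 70² + 85² = 4900 + 7225 = 12125 = n. ✓

n = 12125 = 70² + 85² (one valid representation with x ≤ y).


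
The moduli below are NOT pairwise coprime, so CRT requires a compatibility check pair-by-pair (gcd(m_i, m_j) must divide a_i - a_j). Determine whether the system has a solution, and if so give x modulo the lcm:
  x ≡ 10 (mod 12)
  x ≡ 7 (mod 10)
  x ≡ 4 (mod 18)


Moduli 12, 10, 18 are not pairwise coprime, so CRT works modulo lcm(m_i) when all pairwise compatibility conditions hold.
Pairwise compatibility: gcd(m_i, m_j) must divide a_i - a_j for every pair.
Merge one congruence at a time:
  Start: x ≡ 10 (mod 12).
  Combine with x ≡ 7 (mod 10): gcd(12, 10) = 2, and 7 - 10 = -3 is NOT divisible by 2.
    ⇒ system is inconsistent (no integer solution).

No solution (the system is inconsistent).


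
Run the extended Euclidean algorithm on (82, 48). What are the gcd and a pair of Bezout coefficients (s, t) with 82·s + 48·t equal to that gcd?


Euclidean algorithm on (82, 48) — divide until remainder is 0:
  82 = 1 · 48 + 34
  48 = 1 · 34 + 14
  34 = 2 · 14 + 6
  14 = 2 · 6 + 2
  6 = 3 · 2 + 0
gcd(82, 48) = 2.
Track Bezout coefficients alongside the remainders: start with r₀ = 82 = a·1 + b·0 (s = 1, t = 0) and r₁ = 48 = a·0 + b·1 (s = 0, t = 1); each new remainder r_{k+1} = r_{k-1} − q_k·r_k inherits s_{k+1} = s_{k-1} − q_k·s_k, t_{k+1} = t_{k-1} − q_k·t_k, so r_k = a·s_k + b·t_k at every step:
  q = 1: r = 34, s = 1 − 1·0 = 1, t = 0 − 1·1 = -1  (check: 82·1 + 48·(-1) = 34)
  q = 1: r = 14, s = 0 − 1·1 = -1, t = 1 − 1·(-1) = 2  (check: 82·(-1) + 48·2 = 14)
  q = 2: r = 6, s = 1 − 2·(-1) = 3, t = -1 − 2·2 = -5  (check: 82·3 + 48·(-5) = 6)
  q = 2: r = 2, s = -1 − 2·3 = -7, t = 2 − 2·(-5) = 12  (check: 82·(-7) + 48·12 = 2)
The row with r = 2 (the gcd) gives the Bezout coefficients s = -7, t = 12.
Result: 82 · (-7) + 48 · (12) = 2.

gcd(82, 48) = 2; s = -7, t = 12 (check: 82·(-7) + 48·12 = 2).


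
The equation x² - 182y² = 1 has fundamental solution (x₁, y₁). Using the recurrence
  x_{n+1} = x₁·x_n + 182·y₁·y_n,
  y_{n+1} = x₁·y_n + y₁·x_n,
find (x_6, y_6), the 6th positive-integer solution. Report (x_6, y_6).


Step 1: Find the fundamental solution (x₁, y₁) of x² - 182y² = 1.
  Expand √182 as a continued fraction. a₀ = ⌊√182⌋ = 13; iterate m_{k+1} = d_k·a_k − m_k, d_{k+1} = (182 − m_{k+1}²)/d_k, a_{k+1} = ⌊(a₀ + m_{k+1})/d_{k+1}⌋ (starting m₀ = 0, d₀ = 1), with convergents p_k = a_k·p_{k-1} + p_{k-2}, q_k = a_k·q_{k-1} + q_{k-2} (p₋₁ = 1, q₋₁ = 0):
  k = 0: a₀ = 13; p₀/q₀ = 13/1; p₀² − 182·q₀² = 169 − 182 = -13.
  k = 1: m = 13, d = 13, a = ⌊(13 + 13)/13⌋ = 2; p/q = (2·13 + 1)/(2·1 + 0) = 27/2; p² − 182·q² = 729 − 728 = 1.
  The first convergent with p² − 182·q² = 1 gives the fundamental solution (x₁, y₁) = (27, 2).
Step 2: Apply the recurrence (x_{n+1}, y_{n+1}) = (x₁x_n + 182y₁y_n, x₁y_n + y₁x_n) repeatedly.
  From (x_1, y_1) = (27, 2): x_2 = 27·27 + 182·2·2 = 1457; y_2 = 27·2 + 2·27 = 108.
  From (x_2, y_2) = (1457, 108): x_3 = 27·1457 + 182·2·108 = 78651; y_3 = 27·108 + 2·1457 = 5830.
  From (x_3, y_3) = (78651, 5830): x_4 = 27·78651 + 182·2·5830 = 4245697; y_4 = 27·5830 + 2·78651 = 314712.
  From (x_4, y_4) = (4245697, 314712): x_5 = 27·4245697 + 182·2·314712 = 229188987; y_5 = 27·314712 + 2·4245697 = 16988618.
  From (x_5, y_5) = (229188987, 16988618): x_6 = 27·229188987 + 182·2·16988618 = 12371959601; y_6 = 27·16988618 + 2·229188987 = 917070660.
Step 3: Verify x_6² - 182·y_6² = 153065384368776079201 - 153065384368776079200 = 1 (should be 1). ✓

(x_1, y_1) = (27, 2); (x_6, y_6) = (12371959601, 917070660).


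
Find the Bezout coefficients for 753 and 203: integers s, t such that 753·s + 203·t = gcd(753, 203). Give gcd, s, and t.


Euclidean algorithm on (753, 203) — divide until remainder is 0:
  753 = 3 · 203 + 144
  203 = 1 · 144 + 59
  144 = 2 · 59 + 26
  59 = 2 · 26 + 7
  26 = 3 · 7 + 5
  7 = 1 · 5 + 2
  5 = 2 · 2 + 1
  2 = 2 · 1 + 0
gcd(753, 203) = 1.
Track Bezout coefficients alongside the remainders: start with r₀ = 753 = a·1 + b·0 (s = 1, t = 0) and r₁ = 203 = a·0 + b·1 (s = 0, t = 1); each new remainder r_{k+1} = r_{k-1} − q_k·r_k inherits s_{k+1} = s_{k-1} − q_k·s_k, t_{k+1} = t_{k-1} − q_k·t_k, so r_k = a·s_k + b·t_k at every step:
  q = 3: r = 144, s = 1 − 3·0 = 1, t = 0 − 3·1 = -3  (check: 753·1 + 203·(-3) = 144)
  q = 1: r = 59, s = 0 − 1·1 = -1, t = 1 − 1·(-3) = 4  (check: 753·(-1) + 203·4 = 59)
  q = 2: r = 26, s = 1 − 2·(-1) = 3, t = -3 − 2·4 = -11  (check: 753·3 + 203·(-11) = 26)
  q = 2: r = 7, s = -1 − 2·3 = -7, t = 4 − 2·(-11) = 26  (check: 753·(-7) + 203·26 = 7)
  q = 3: r = 5, s = 3 − 3·(-7) = 24, t = -11 − 3·26 = -89  (check: 753·24 + 203·(-89) = 5)
  q = 1: r = 2, s = -7 − 1·24 = -31, t = 26 − 1·(-89) = 115  (check: 753·(-31) + 203·115 = 2)
  q = 2: r = 1, s = 24 − 2·(-31) = 86, t = -89 − 2·115 = -319  (check: 753·86 + 203·(-319) = 1)
The row with r = 1 (the gcd) gives the Bezout coefficients s = 86, t = -319.
Result: 753 · (86) + 203 · (-319) = 1.

gcd(753, 203) = 1; s = 86, t = -319 (check: 753·86 + 203·(-319) = 1).


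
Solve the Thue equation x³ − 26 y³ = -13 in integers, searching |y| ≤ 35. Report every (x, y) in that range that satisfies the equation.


The equation is x³ - 26y³ = -13. For fixed y, x³ = 26·y³ − 13, so a solution requires the RHS to be a perfect cube.
Strategy: iterate y from -35 to 35, compute RHS = 26·y³ − 13, and check whether it is a (positive or negative) perfect cube.
Check small values of y:
  y = 0: RHS = -13 is not a perfect cube.
  y = 1: RHS = 13 is not a perfect cube.
  y = -1: RHS = -39 is not a perfect cube.
  y = 2: RHS = 195 is not a perfect cube.
  y = -2: RHS = -221 is not a perfect cube.
  y = 3: RHS = 689 is not a perfect cube.
  y = -3: RHS = -715 is not a perfect cube.
Continuing the search up to |y| = 35 finds no solutions either.
No (x, y) in the scanned range satisfies the equation.

No integer solutions with |y| ≤ 35.


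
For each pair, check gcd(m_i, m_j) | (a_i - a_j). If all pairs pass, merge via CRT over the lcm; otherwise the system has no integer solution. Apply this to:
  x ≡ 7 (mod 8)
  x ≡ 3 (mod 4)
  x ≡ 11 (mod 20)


Moduli 8, 4, 20 are not pairwise coprime, so CRT works modulo lcm(m_i) when all pairwise compatibility conditions hold.
Pairwise compatibility: gcd(m_i, m_j) must divide a_i - a_j for every pair.
Merge one congruence at a time:
  Start: x ≡ 7 (mod 8).
  Combine with x ≡ 3 (mod 4): gcd(8, 4) = 4; 3 - 7 = -4, which IS divisible by 4, so compatible.
    Write x = 7 + 8·t and substitute into x ≡ 3 (mod 4): 8·t ≡ 3 − 7 = -4 (mod 4).
    Divide the congruence (and modulus) by g = 4: 2·t ≡ -1 (mod 1).
    Modulo 1 every t works; take t = 0.
    Then x = 7 + 8·0 = 7, valid modulo lcm(8, 4) = 8: x ≡ 7 (mod 8).
  Combine with x ≡ 11 (mod 20): gcd(8, 20) = 4; 11 - 7 = 4, which IS divisible by 4, so compatible.
    Write x = 7 + 8·t and substitute into x ≡ 11 (mod 20): 8·t ≡ 11 − 7 = 4 (mod 20).
    Divide the congruence (and modulus) by g = 4: 2·t ≡ 1 (mod 5).
    The inverse of 2 mod 5 is 3 (since 2·3 = 6 = 1·5 + 1), so t ≡ 3·1 = 3 ≡ 3 (mod 5).
    Then x = 7 + 8·3 = 31, valid modulo lcm(8, 20) = 40: x ≡ 31 (mod 40).
Verify: 31 mod 8 = 7, 31 mod 4 = 3, 31 mod 20 = 11.

x ≡ 31 (mod 40).


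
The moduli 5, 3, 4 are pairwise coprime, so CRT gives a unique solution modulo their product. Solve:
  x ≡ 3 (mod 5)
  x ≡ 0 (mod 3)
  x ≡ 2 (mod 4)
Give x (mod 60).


Moduli 5, 3, 4 are pairwise coprime; by CRT there is a unique solution modulo M = 5 · 3 · 4 = 60.
Solve pairwise, accumulating the modulus:
  Start with x ≡ 3 (mod 5).
  Combine with x ≡ 0 (mod 3): since gcd(5, 3) = 1, we get a unique residue mod 15.
    Write x = 3 + 5·t and substitute into x ≡ 0 (mod 3): 5·t ≡ 0 − 3 = -3 (mod 3).
    Reduce coefficients mod 3: 2·t ≡ 0 (mod 3).
    The inverse of 2 mod 3 is 2 (since 2·2 = 4 = 1·3 + 1), so t ≡ 2·0 = 0 ≡ 0 (mod 3).
    Then x = 3 + 5·0 = 3, valid modulo lcm(5, 3) = 15: x ≡ 3 (mod 15).
  Combine with x ≡ 2 (mod 4): since gcd(15, 4) = 1, we get a unique residue mod 60.
    Write x = 3 + 15·t and substitute into x ≡ 2 (mod 4): 15·t ≡ 2 − 3 = -1 (mod 4).
    Reduce coefficients mod 4: 3·t ≡ 3 (mod 4).
    The inverse of 3 mod 4 is 3 (since 3·3 = 9 = 2·4 + 1), so t ≡ 3·3 = 9 ≡ 1 (mod 4).
    Then x = 3 + 15·1 = 18, valid modulo lcm(15, 4) = 60: x ≡ 18 (mod 60).
Verify: 18 mod 5 = 3 ✓, 18 mod 3 = 0 ✓, 18 mod 4 = 2 ✓.

x ≡ 18 (mod 60).


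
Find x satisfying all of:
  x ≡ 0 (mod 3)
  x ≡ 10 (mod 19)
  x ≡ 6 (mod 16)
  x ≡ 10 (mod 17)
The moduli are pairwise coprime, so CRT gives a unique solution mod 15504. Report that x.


Product of moduli M = 3 · 19 · 16 · 17 = 15504.
Merge one congruence at a time:
  Start: x ≡ 0 (mod 3).
  Combine with x ≡ 10 (mod 19); new modulus lcm = 57.
    Write x = 0 + 3·t and substitute into x ≡ 10 (mod 19): 3·t ≡ 10 − 0 = 10 (mod 19).
    The inverse of 3 mod 19 is 13 (since 3·13 = 39 = 2·19 + 1), so t ≡ 13·10 = 130 ≡ 16 (mod 19).
    Then x = 0 + 3·16 = 48, valid modulo lcm(3, 19) = 57: x ≡ 48 (mod 57).
  Combine with x ≡ 6 (mod 16); new modulus lcm = 912.
    Write x = 48 + 57·t and substitute into x ≡ 6 (mod 16): 57·t ≡ 6 − 48 = -42 (mod 16).
    Reduce coefficients mod 16: 9·t ≡ 6 (mod 16).
    The inverse of 9 mod 16 is 9 (since 9·9 = 81 = 5·16 + 1), so t ≡ 9·6 = 54 ≡ 6 (mod 16).
    Then x = 48 + 57·6 = 390, valid modulo lcm(57, 16) = 912: x ≡ 390 (mod 912).
  Combine with x ≡ 10 (mod 17); new modulus lcm = 15504.
    Write x = 390 + 912·t and substitute into x ≡ 10 (mod 17): 912·t ≡ 10 − 390 = -380 (mod 17).
    Reduce coefficients mod 17: 11·t ≡ 11 (mod 17).
    The inverse of 11 mod 17 is 14 (since 11·14 = 154 = 9·17 + 1), so t ≡ 14·11 = 154 ≡ 1 (mod 17).
    Then x = 390 + 912·1 = 1302, valid modulo lcm(912, 17) = 15504: x ≡ 1302 (mod 15504).
Verify against each original: 1302 mod 3 = 0, 1302 mod 19 = 10, 1302 mod 16 = 6, 1302 mod 17 = 10.

x ≡ 1302 (mod 15504).


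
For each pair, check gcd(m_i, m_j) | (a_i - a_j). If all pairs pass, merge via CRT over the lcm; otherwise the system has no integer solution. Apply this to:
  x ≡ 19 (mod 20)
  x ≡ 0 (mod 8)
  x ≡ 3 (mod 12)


Moduli 20, 8, 12 are not pairwise coprime, so CRT works modulo lcm(m_i) when all pairwise compatibility conditions hold.
Pairwise compatibility: gcd(m_i, m_j) must divide a_i - a_j for every pair.
Merge one congruence at a time:
  Start: x ≡ 19 (mod 20).
  Combine with x ≡ 0 (mod 8): gcd(20, 8) = 4, and 0 - 19 = -19 is NOT divisible by 4.
    ⇒ system is inconsistent (no integer solution).

No solution (the system is inconsistent).


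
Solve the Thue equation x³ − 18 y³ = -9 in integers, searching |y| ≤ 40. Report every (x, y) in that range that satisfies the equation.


The equation is x³ - 18y³ = -9. For fixed y, x³ = 18·y³ − 9, so a solution requires the RHS to be a perfect cube.
Strategy: iterate y from -40 to 40, compute RHS = 18·y³ − 9, and check whether it is a (positive or negative) perfect cube.
Check small values of y:
  y = 0: RHS = -9 is not a perfect cube.
  y = 1: RHS = 9 is not a perfect cube.
  y = -1: RHS = -27 = (-3)³ ⇒ x = -3 works.
  y = 2: RHS = 135 is not a perfect cube.
  y = -2: RHS = -153 is not a perfect cube.
  y = 3: RHS = 477 is not a perfect cube.
  y = -3: RHS = -495 is not a perfect cube.
Continuing the search up to |y| = 40 finds no further solutions beyond those listed.
Collected solutions: (-3, -1).

Solutions (with |y| ≤ 40): (-3, -1).


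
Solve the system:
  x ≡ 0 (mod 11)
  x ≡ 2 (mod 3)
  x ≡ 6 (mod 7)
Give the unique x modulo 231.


Moduli 11, 3, 7 are pairwise coprime; by CRT there is a unique solution modulo M = 11 · 3 · 7 = 231.
Solve pairwise, accumulating the modulus:
  Start with x ≡ 0 (mod 11).
  Combine with x ≡ 2 (mod 3): since gcd(11, 3) = 1, we get a unique residue mod 33.
    Write x = 0 + 11·t and substitute into x ≡ 2 (mod 3): 11·t ≡ 2 − 0 = 2 (mod 3).
    Reduce coefficients mod 3: 2·t ≡ 2 (mod 3).
    The inverse of 2 mod 3 is 2 (since 2·2 = 4 = 1·3 + 1), so t ≡ 2·2 = 4 ≡ 1 (mod 3).
    Then x = 0 + 11·1 = 11, valid modulo lcm(11, 3) = 33: x ≡ 11 (mod 33).
  Combine with x ≡ 6 (mod 7): since gcd(33, 7) = 1, we get a unique residue mod 231.
    Write x = 11 + 33·t and substitute into x ≡ 6 (mod 7): 33·t ≡ 6 − 11 = -5 (mod 7).
    Reduce coefficients mod 7: 5·t ≡ 2 (mod 7).
    The inverse of 5 mod 7 is 3 (since 5·3 = 15 = 2·7 + 1), so t ≡ 3·2 = 6 ≡ 6 (mod 7).
    Then x = 11 + 33·6 = 209, valid modulo lcm(33, 7) = 231: x ≡ 209 (mod 231).
Verify: 209 mod 11 = 0 ✓, 209 mod 3 = 2 ✓, 209 mod 7 = 6 ✓.

x ≡ 209 (mod 231).


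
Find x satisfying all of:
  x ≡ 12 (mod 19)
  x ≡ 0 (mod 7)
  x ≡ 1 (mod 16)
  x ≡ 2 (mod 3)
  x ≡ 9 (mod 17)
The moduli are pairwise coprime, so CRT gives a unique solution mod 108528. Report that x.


Product of moduli M = 19 · 7 · 16 · 3 · 17 = 108528.
Merge one congruence at a time:
  Start: x ≡ 12 (mod 19).
  Combine with x ≡ 0 (mod 7); new modulus lcm = 133.
    Write x = 12 + 19·t and substitute into x ≡ 0 (mod 7): 19·t ≡ 0 − 12 = -12 (mod 7).
    Reduce coefficients mod 7: 5·t ≡ 2 (mod 7).
    The inverse of 5 mod 7 is 3 (since 5·3 = 15 = 2·7 + 1), so t ≡ 3·2 = 6 ≡ 6 (mod 7).
    Then x = 12 + 19·6 = 126, valid modulo lcm(19, 7) = 133: x ≡ 126 (mod 133).
  Combine with x ≡ 1 (mod 16); new modulus lcm = 2128.
    Write x = 126 + 133·t and substitute into x ≡ 1 (mod 16): 133·t ≡ 1 − 126 = -125 (mod 16).
    Reduce coefficients mod 16: 5·t ≡ 3 (mod 16).
    The inverse of 5 mod 16 is 13 (since 5·13 = 65 = 4·16 + 1), so t ≡ 13·3 = 39 ≡ 7 (mod 16).
    Then x = 126 + 133·7 = 1057, valid modulo lcm(133, 16) = 2128: x ≡ 1057 (mod 2128).
  Combine with x ≡ 2 (mod 3); new modulus lcm = 6384.
    Write x = 1057 + 2128·t and substitute into x ≡ 2 (mod 3): 2128·t ≡ 2 − 1057 = -1055 (mod 3).
    Reduce coefficients mod 3: 1·t ≡ 1 (mod 3).
    So t ≡ 1 (mod 3).
    Then x = 1057 + 2128·1 = 3185, valid modulo lcm(2128, 3) = 6384: x ≡ 3185 (mod 6384).
  Combine with x ≡ 9 (mod 17); new modulus lcm = 108528.
    Write x = 3185 + 6384·t and substitute into x ≡ 9 (mod 17): 6384·t ≡ 9 − 3185 = -3176 (mod 17).
    Reduce coefficients mod 17: 9·t ≡ 3 (mod 17).
    The inverse of 9 mod 17 is 2 (since 9·2 = 18 = 1·17 + 1), so t ≡ 2·3 = 6 ≡ 6 (mod 17).
    Then x = 3185 + 6384·6 = 41489, valid modulo lcm(6384, 17) = 108528: x ≡ 41489 (mod 108528).
Verify against each original: 41489 mod 19 = 12, 41489 mod 7 = 0, 41489 mod 16 = 1, 41489 mod 3 = 2, 41489 mod 17 = 9.

x ≡ 41489 (mod 108528).


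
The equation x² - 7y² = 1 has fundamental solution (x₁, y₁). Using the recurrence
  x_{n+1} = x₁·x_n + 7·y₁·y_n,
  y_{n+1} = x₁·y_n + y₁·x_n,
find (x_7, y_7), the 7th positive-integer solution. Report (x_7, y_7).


Step 1: Find the fundamental solution (x₁, y₁) of x² - 7y² = 1.
  Expand √7 as a continued fraction. a₀ = ⌊√7⌋ = 2; iterate m_{k+1} = d_k·a_k − m_k, d_{k+1} = (7 − m_{k+1}²)/d_k, a_{k+1} = ⌊(a₀ + m_{k+1})/d_{k+1}⌋ (starting m₀ = 0, d₀ = 1), with convergents p_k = a_k·p_{k-1} + p_{k-2}, q_k = a_k·q_{k-1} + q_{k-2} (p₋₁ = 1, q₋₁ = 0):
  k = 0: a₀ = 2; p₀/q₀ = 2/1; p₀² − 7·q₀² = 4 − 7 = -3.
  k = 1: m = 2, d = 3, a = ⌊(2 + 2)/3⌋ = 1; p/q = (1·2 + 1)/(1·1 + 0) = 3/1; p² − 7·q² = 9 − 7 = 2.
  k = 2: m = 1, d = 2, a = ⌊(2 + 1)/2⌋ = 1; p/q = (1·3 + 2)/(1·1 + 1) = 5/2; p² − 7·q² = 25 − 28 = -3.
  k = 3: m = 1, d = 3, a = ⌊(2 + 1)/3⌋ = 1; p/q = (1·5 + 3)/(1·2 + 1) = 8/3; p² − 7·q² = 64 − 63 = 1.
  The first convergent with p² − 7·q² = 1 gives the fundamental solution (x₁, y₁) = (8, 3).
Step 2: Apply the recurrence (x_{n+1}, y_{n+1}) = (x₁x_n + 7y₁y_n, x₁y_n + y₁x_n) repeatedly.
  From (x_1, y_1) = (8, 3): x_2 = 8·8 + 7·3·3 = 127; y_2 = 8·3 + 3·8 = 48.
  From (x_2, y_2) = (127, 48): x_3 = 8·127 + 7·3·48 = 2024; y_3 = 8·48 + 3·127 = 765.
  From (x_3, y_3) = (2024, 765): x_4 = 8·2024 + 7·3·765 = 32257; y_4 = 8·765 + 3·2024 = 12192.
  From (x_4, y_4) = (32257, 12192): x_5 = 8·32257 + 7·3·12192 = 514088; y_5 = 8·12192 + 3·32257 = 194307.
  From (x_5, y_5) = (514088, 194307): x_6 = 8·514088 + 7·3·194307 = 8193151; y_6 = 8·194307 + 3·514088 = 3096720.
  From (x_6, y_6) = (8193151, 3096720): x_7 = 8·8193151 + 7·3·3096720 = 130576328; y_7 = 8·3096720 + 3·8193151 = 49353213.
Step 3: Verify x_7² - 7·y_7² = 17050177433963584 - 17050177433963583 = 1 (should be 1). ✓

(x_1, y_1) = (8, 3); (x_7, y_7) = (130576328, 49353213).


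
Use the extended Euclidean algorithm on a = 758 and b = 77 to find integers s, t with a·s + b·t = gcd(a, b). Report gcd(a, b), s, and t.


Euclidean algorithm on (758, 77) — divide until remainder is 0:
  758 = 9 · 77 + 65
  77 = 1 · 65 + 12
  65 = 5 · 12 + 5
  12 = 2 · 5 + 2
  5 = 2 · 2 + 1
  2 = 2 · 1 + 0
gcd(758, 77) = 1.
Track Bezout coefficients alongside the remainders: start with r₀ = 758 = a·1 + b·0 (s = 1, t = 0) and r₁ = 77 = a·0 + b·1 (s = 0, t = 1); each new remainder r_{k+1} = r_{k-1} − q_k·r_k inherits s_{k+1} = s_{k-1} − q_k·s_k, t_{k+1} = t_{k-1} − q_k·t_k, so r_k = a·s_k + b·t_k at every step:
  q = 9: r = 65, s = 1 − 9·0 = 1, t = 0 − 9·1 = -9  (check: 758·1 + 77·(-9) = 65)
  q = 1: r = 12, s = 0 − 1·1 = -1, t = 1 − 1·(-9) = 10  (check: 758·(-1) + 77·10 = 12)
  q = 5: r = 5, s = 1 − 5·(-1) = 6, t = -9 − 5·10 = -59  (check: 758·6 + 77·(-59) = 5)
  q = 2: r = 2, s = -1 − 2·6 = -13, t = 10 − 2·(-59) = 128  (check: 758·(-13) + 77·128 = 2)
  q = 2: r = 1, s = 6 − 2·(-13) = 32, t = -59 − 2·128 = -315  (check: 758·32 + 77·(-315) = 1)
The row with r = 1 (the gcd) gives the Bezout coefficients s = 32, t = -315.
Result: 758 · (32) + 77 · (-315) = 1.

gcd(758, 77) = 1; s = 32, t = -315 (check: 758·32 + 77·(-315) = 1).


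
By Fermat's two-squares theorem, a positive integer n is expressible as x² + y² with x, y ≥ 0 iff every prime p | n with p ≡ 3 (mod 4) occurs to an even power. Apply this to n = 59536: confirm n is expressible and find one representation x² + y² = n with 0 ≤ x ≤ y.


Step 1: Factor n = 59536 = 2^4 · 61^2.
Step 2: Check the mod-4 condition on each prime factor: 2 = 2 (special); 61 ≡ 1 (mod 4), exponent 2.
All primes ≡ 3 (mod 4) appear to even exponent (or don't appear), so by the two-squares theorem n IS expressible as a sum of two squares.
Step 3: Build a representation. Group n = k² · m with k = 4 and m = 61 · 61 = 3721 (a product of primes ≡ 1 (mod 4)); a representation of m scales to one of n via (k·x)² + (k·y)² = k²(x² + y²). Each prime p ≡ 1 (mod 4) is itself a sum of two squares; find a² by testing p − a² for a perfect square:
  61: 61 − 1² = 60, 61 − 2² = 57, 61 − 3² = 52, 61 − 4² = 45, 61 − 5² = 36 = 6² ⇒ 61 = 5² + 6².
  Combine using the Brahmagupta–Fibonacci identity (a² + b²)(c² + d²) = (ac − bd)² + (ad + bc)² = (ac + bd)² + (ad − bc)²:
  61 · 61 = 3721: from (5² + 6²)(5² + 6²), take (5·5 − 6·6, 5·6 + 6·5) = (25 − 36, 30 + 30) = (-11, 60); dropping signs (only squares matter) gives (11, 60); check 11² + 60² = 121 + 3600 = 3721 ✓.
  Scale by k = 4: (4·11, 4·60) = (44, 240).
Step 4: Order so x ≤ y and verify: 44² + 240² = 1936 + 57600 = 59536 = n. ✓

n = 59536 = 44² + 240² (one valid representation with x ≤ y).


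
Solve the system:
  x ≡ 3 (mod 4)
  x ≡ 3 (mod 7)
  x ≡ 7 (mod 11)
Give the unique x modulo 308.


Moduli 4, 7, 11 are pairwise coprime; by CRT there is a unique solution modulo M = 4 · 7 · 11 = 308.
Solve pairwise, accumulating the modulus:
  Start with x ≡ 3 (mod 4).
  Combine with x ≡ 3 (mod 7): since gcd(4, 7) = 1, we get a unique residue mod 28.
    Write x = 3 + 4·t and substitute into x ≡ 3 (mod 7): 4·t ≡ 3 − 3 = 0 (mod 7).
    The inverse of 4 mod 7 is 2 (since 4·2 = 8 = 1·7 + 1), so t ≡ 2·0 = 0 ≡ 0 (mod 7).
    Then x = 3 + 4·0 = 3, valid modulo lcm(4, 7) = 28: x ≡ 3 (mod 28).
  Combine with x ≡ 7 (mod 11): since gcd(28, 11) = 1, we get a unique residue mod 308.
    Write x = 3 + 28·t and substitute into x ≡ 7 (mod 11): 28·t ≡ 7 − 3 = 4 (mod 11).
    Reduce coefficients mod 11: 6·t ≡ 4 (mod 11).
    The inverse of 6 mod 11 is 2 (since 6·2 = 12 = 1·11 + 1), so t ≡ 2·4 = 8 ≡ 8 (mod 11).
    Then x = 3 + 28·8 = 227, valid modulo lcm(28, 11) = 308: x ≡ 227 (mod 308).
Verify: 227 mod 4 = 3 ✓, 227 mod 7 = 3 ✓, 227 mod 11 = 7 ✓.

x ≡ 227 (mod 308).


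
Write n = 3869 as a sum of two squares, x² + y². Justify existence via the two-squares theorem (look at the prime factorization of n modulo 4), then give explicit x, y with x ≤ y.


Step 1: Factor n = 3869 = 53 · 73.
Step 2: Check the mod-4 condition on each prime factor: 53 ≡ 1 (mod 4), exponent 1; 73 ≡ 1 (mod 4), exponent 1.
All primes ≡ 3 (mod 4) appear to even exponent (or don't appear), so by the two-squares theorem n IS expressible as a sum of two squares.
Step 3: Build a representation. Here n = 53 · 73 is a product of primes ≡ 1 (mod 4). Each prime p ≡ 1 (mod 4) is itself a sum of two squares; find a² by testing p − a² for a perfect square:
  53: 53 − 1² = 52, 53 − 2² = 49 = 7² ⇒ 53 = 2² + 7².
  73: 73 − 1² = 72, 73 − 2² = 69, 73 − 3² = 64 = 8² ⇒ 73 = 3² + 8².
  Combine using the Brahmagupta–Fibonacci identity (a² + b²)(c² + d²) = (ac − bd)² + (ad + bc)² = (ac + bd)² + (ad − bc)²:
  53 · 73 = 3869: from (2² + 7²)(3² + 8²), take (2·3 − 7·8, 2·8 + 7·3) = (6 − 56, 16 + 21) = (-50, 37); dropping signs (only squares matter) gives (50, 37); check 50² + 37² = 2500 + 1369 = 3869 ✓.
Step 4: Order so x ≤ y and verify: 37² + 50² = 1369 + 2500 = 3869 = n. ✓

n = 3869 = 37² + 50² (one valid representation with x ≤ y).


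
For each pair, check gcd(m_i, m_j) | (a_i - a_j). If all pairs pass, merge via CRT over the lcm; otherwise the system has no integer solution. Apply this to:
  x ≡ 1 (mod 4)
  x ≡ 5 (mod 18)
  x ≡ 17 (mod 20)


Moduli 4, 18, 20 are not pairwise coprime, so CRT works modulo lcm(m_i) when all pairwise compatibility conditions hold.
Pairwise compatibility: gcd(m_i, m_j) must divide a_i - a_j for every pair.
Merge one congruence at a time:
  Start: x ≡ 1 (mod 4).
  Combine with x ≡ 5 (mod 18): gcd(4, 18) = 2; 5 - 1 = 4, which IS divisible by 2, so compatible.
    Write x = 1 + 4·t and substitute into x ≡ 5 (mod 18): 4·t ≡ 5 − 1 = 4 (mod 18).
    Divide the congruence (and modulus) by g = 2: 2·t ≡ 2 (mod 9).
    The inverse of 2 mod 9 is 5 (since 2·5 = 10 = 1·9 + 1), so t ≡ 5·2 = 10 ≡ 1 (mod 9).
    Then x = 1 + 4·1 = 5, valid modulo lcm(4, 18) = 36: x ≡ 5 (mod 36).
  Combine with x ≡ 17 (mod 20): gcd(36, 20) = 4; 17 - 5 = 12, which IS divisible by 4, so compatible.
    Write x = 5 + 36·t and substitute into x ≡ 17 (mod 20): 36·t ≡ 17 − 5 = 12 (mod 20).
    Divide the congruence (and modulus) by g = 4: 9·t ≡ 3 (mod 5).
    Reduce coefficients mod 5: 4·t ≡ 3 (mod 5).
    The inverse of 4 mod 5 is 4 (since 4·4 = 16 = 3·5 + 1), so t ≡ 4·3 = 12 ≡ 2 (mod 5).
    Then x = 5 + 36·2 = 77, valid modulo lcm(36, 20) = 180: x ≡ 77 (mod 180).
Verify: 77 mod 4 = 1, 77 mod 18 = 5, 77 mod 20 = 17.

x ≡ 77 (mod 180).


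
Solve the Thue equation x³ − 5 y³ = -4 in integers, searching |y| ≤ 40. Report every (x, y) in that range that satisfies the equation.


The equation is x³ - 5y³ = -4. For fixed y, x³ = 5·y³ − 4, so a solution requires the RHS to be a perfect cube.
Strategy: iterate y from -40 to 40, compute RHS = 5·y³ − 4, and check whether it is a (positive or negative) perfect cube.
Check small values of y:
  y = 0: RHS = -4 is not a perfect cube.
  y = 1: RHS = 1 = (1)³ ⇒ x = 1 works.
  y = -1: RHS = -9 is not a perfect cube.
  y = 2: RHS = 36 is not a perfect cube.
  y = -2: RHS = -44 is not a perfect cube.
  y = 3: RHS = 131 is not a perfect cube.
  y = -3: RHS = -139 is not a perfect cube.
Continuing the search up to |y| = 40 finds no further solutions beyond those listed.
Collected solutions: (1, 1).

Solutions (with |y| ≤ 40): (1, 1).


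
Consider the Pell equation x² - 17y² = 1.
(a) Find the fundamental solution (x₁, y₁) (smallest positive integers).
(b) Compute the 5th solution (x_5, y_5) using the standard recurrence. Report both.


Step 1: Find the fundamental solution (x₁, y₁) of x² - 17y² = 1.
  Expand √17 as a continued fraction. a₀ = ⌊√17⌋ = 4; iterate m_{k+1} = d_k·a_k − m_k, d_{k+1} = (17 − m_{k+1}²)/d_k, a_{k+1} = ⌊(a₀ + m_{k+1})/d_{k+1}⌋ (starting m₀ = 0, d₀ = 1), with convergents p_k = a_k·p_{k-1} + p_{k-2}, q_k = a_k·q_{k-1} + q_{k-2} (p₋₁ = 1, q₋₁ = 0):
  k = 0: a₀ = 4; p₀/q₀ = 4/1; p₀² − 17·q₀² = 16 − 17 = -1.
  k = 1: m = 4, d = 1, a = ⌊(4 + 4)/1⌋ = 8; p/q = (8·4 + 1)/(8·1 + 0) = 33/8; p² − 17·q² = 1089 − 1088 = 1.
  The first convergent with p² − 17·q² = 1 gives the fundamental solution (x₁, y₁) = (33, 8).
Step 2: Apply the recurrence (x_{n+1}, y_{n+1}) = (x₁x_n + 17y₁y_n, x₁y_n + y₁x_n) repeatedly.
  From (x_1, y_1) = (33, 8): x_2 = 33·33 + 17·8·8 = 2177; y_2 = 33·8 + 8·33 = 528.
  From (x_2, y_2) = (2177, 528): x_3 = 33·2177 + 17·8·528 = 143649; y_3 = 33·528 + 8·2177 = 34840.
  From (x_3, y_3) = (143649, 34840): x_4 = 33·143649 + 17·8·34840 = 9478657; y_4 = 33·34840 + 8·143649 = 2298912.
  From (x_4, y_4) = (9478657, 2298912): x_5 = 33·9478657 + 17·8·2298912 = 625447713; y_5 = 33·2298912 + 8·9478657 = 151693352.
Step 3: Verify x_5² - 17·y_5² = 391184841696930369 - 391184841696930368 = 1 (should be 1). ✓

(x_1, y_1) = (33, 8); (x_5, y_5) = (625447713, 151693352).


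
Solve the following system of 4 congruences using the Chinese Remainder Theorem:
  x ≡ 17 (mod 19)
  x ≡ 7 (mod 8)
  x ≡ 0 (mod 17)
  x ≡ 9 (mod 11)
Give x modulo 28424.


Product of moduli M = 19 · 8 · 17 · 11 = 28424.
Merge one congruence at a time:
  Start: x ≡ 17 (mod 19).
  Combine with x ≡ 7 (mod 8); new modulus lcm = 152.
    Write x = 17 + 19·t and substitute into x ≡ 7 (mod 8): 19·t ≡ 7 − 17 = -10 (mod 8).
    Reduce coefficients mod 8: 3·t ≡ 6 (mod 8).
    The inverse of 3 mod 8 is 3 (since 3·3 = 9 = 1·8 + 1), so t ≡ 3·6 = 18 ≡ 2 (mod 8).
    Then x = 17 + 19·2 = 55, valid modulo lcm(19, 8) = 152: x ≡ 55 (mod 152).
  Combine with x ≡ 0 (mod 17); new modulus lcm = 2584.
    Write x = 55 + 152·t and substitute into x ≡ 0 (mod 17): 152·t ≡ 0 − 55 = -55 (mod 17).
    Reduce coefficients mod 17: 16·t ≡ 13 (mod 17).
    The inverse of 16 mod 17 is 16 (since 16·16 = 256 = 15·17 + 1), so t ≡ 16·13 = 208 ≡ 4 (mod 17).
    Then x = 55 + 152·4 = 663, valid modulo lcm(152, 17) = 2584: x ≡ 663 (mod 2584).
  Combine with x ≡ 9 (mod 11); new modulus lcm = 28424.
    Write x = 663 + 2584·t and substitute into x ≡ 9 (mod 11): 2584·t ≡ 9 − 663 = -654 (mod 11).
    Reduce coefficients mod 11: 10·t ≡ 6 (mod 11).
    The inverse of 10 mod 11 is 10 (since 10·10 = 100 = 9·11 + 1), so t ≡ 10·6 = 60 ≡ 5 (mod 11).
    Then x = 663 + 2584·5 = 13583, valid modulo lcm(2584, 11) = 28424: x ≡ 13583 (mod 28424).
Verify against each original: 13583 mod 19 = 17, 13583 mod 8 = 7, 13583 mod 17 = 0, 13583 mod 11 = 9.

x ≡ 13583 (mod 28424).


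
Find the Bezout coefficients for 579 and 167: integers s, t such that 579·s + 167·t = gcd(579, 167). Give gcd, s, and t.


Euclidean algorithm on (579, 167) — divide until remainder is 0:
  579 = 3 · 167 + 78
  167 = 2 · 78 + 11
  78 = 7 · 11 + 1
  11 = 11 · 1 + 0
gcd(579, 167) = 1.
Track Bezout coefficients alongside the remainders: start with r₀ = 579 = a·1 + b·0 (s = 1, t = 0) and r₁ = 167 = a·0 + b·1 (s = 0, t = 1); each new remainder r_{k+1} = r_{k-1} − q_k·r_k inherits s_{k+1} = s_{k-1} − q_k·s_k, t_{k+1} = t_{k-1} − q_k·t_k, so r_k = a·s_k + b·t_k at every step:
  q = 3: r = 78, s = 1 − 3·0 = 1, t = 0 − 3·1 = -3  (check: 579·1 + 167·(-3) = 78)
  q = 2: r = 11, s = 0 − 2·1 = -2, t = 1 − 2·(-3) = 7  (check: 579·(-2) + 167·7 = 11)
  q = 7: r = 1, s = 1 − 7·(-2) = 15, t = -3 − 7·7 = -52  (check: 579·15 + 167·(-52) = 1)
The row with r = 1 (the gcd) gives the Bezout coefficients s = 15, t = -52.
Result: 579 · (15) + 167 · (-52) = 1.

gcd(579, 167) = 1; s = 15, t = -52 (check: 579·15 + 167·(-52) = 1).
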